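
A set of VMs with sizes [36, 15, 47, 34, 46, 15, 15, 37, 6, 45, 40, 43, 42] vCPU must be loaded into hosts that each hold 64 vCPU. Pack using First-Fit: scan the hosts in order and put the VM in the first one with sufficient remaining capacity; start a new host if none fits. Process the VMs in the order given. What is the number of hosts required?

host 1: place 36 vCPU, 28 vCPU left
host 1: place 15 vCPU, 13 vCPU left
host 2: place 47 vCPU, 17 vCPU left
host 3: place 34 vCPU, 30 vCPU left
host 4: place 46 vCPU, 18 vCPU left
host 2: place 15 vCPU, 2 vCPU left
host 3: place 15 vCPU, 15 vCPU left
host 5: place 37 vCPU, 27 vCPU left
host 1: place 6 vCPU, 7 vCPU left
host 6: place 45 vCPU, 19 vCPU left
host 7: place 40 vCPU, 24 vCPU left
host 8: place 43 vCPU, 21 vCPU left
host 9: place 42 vCPU, 22 vCPU left
Final hosts: [36,15,6] [47,15] [34,15] [46] [37] [45] [40] [43] [42].

9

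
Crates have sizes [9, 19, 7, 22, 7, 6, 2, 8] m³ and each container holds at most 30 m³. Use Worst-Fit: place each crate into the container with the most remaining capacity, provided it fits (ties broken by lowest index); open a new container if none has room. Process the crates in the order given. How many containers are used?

3

Put 9 m³ in container 1; 21 m³ remain.
Put 19 m³ in container 1; 2 m³ remain.
Put 7 m³ in container 2; 23 m³ remain.
Put 22 m³ in container 2; 1 m³ remain.
Put 7 m³ in container 3; 23 m³ remain.
Put 6 m³ in container 3; 17 m³ remain.
Put 2 m³ in container 3; 15 m³ remain.
Put 8 m³ in container 3; 7 m³ remain.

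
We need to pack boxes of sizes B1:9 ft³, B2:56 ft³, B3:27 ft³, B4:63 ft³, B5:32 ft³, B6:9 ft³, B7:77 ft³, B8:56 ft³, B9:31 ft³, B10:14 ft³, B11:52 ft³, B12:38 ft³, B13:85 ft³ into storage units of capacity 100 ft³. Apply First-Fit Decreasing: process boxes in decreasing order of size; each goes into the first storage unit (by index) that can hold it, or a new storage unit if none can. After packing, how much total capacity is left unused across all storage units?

Sorted descending: 85, 77, 63, 56, 56, 52, 38, 32, 31, 27, 14, 9, 9.
85 ft³ → storage unit 1 (remaining 15 ft³)
77 ft³ → storage unit 2 (remaining 23 ft³)
63 ft³ → storage unit 3 (remaining 37 ft³)
56 ft³ → storage unit 4 (remaining 44 ft³)
56 ft³ → storage unit 5 (remaining 44 ft³)
52 ft³ → storage unit 6 (remaining 48 ft³)
38 ft³ → storage unit 4 (remaining 6 ft³)
32 ft³ → storage unit 3 (remaining 5 ft³)
31 ft³ → storage unit 5 (remaining 13 ft³)
27 ft³ → storage unit 6 (remaining 21 ft³)
14 ft³ → storage unit 1 (remaining 1 ft³)
9 ft³ → storage unit 2 (remaining 14 ft³)
9 ft³ → storage unit 2 (remaining 5 ft³)
6 storage units × 100 ft³ = 600 ft³; used 549 ft³; unused 51 ft³.

51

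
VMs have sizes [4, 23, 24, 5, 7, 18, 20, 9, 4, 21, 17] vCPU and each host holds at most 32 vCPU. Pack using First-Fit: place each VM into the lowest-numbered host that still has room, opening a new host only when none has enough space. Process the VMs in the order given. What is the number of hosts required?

6

host 1: place 4 vCPU, 28 vCPU left
host 1: place 23 vCPU, 5 vCPU left
host 2: place 24 vCPU, 8 vCPU left
host 1: place 5 vCPU, 0 vCPU left
host 2: place 7 vCPU, 1 vCPU left
host 3: place 18 vCPU, 14 vCPU left
host 4: place 20 vCPU, 12 vCPU left
host 3: place 9 vCPU, 5 vCPU left
host 3: place 4 vCPU, 1 vCPU left
host 5: place 21 vCPU, 11 vCPU left
host 6: place 17 vCPU, 15 vCPU left
Final hosts: [4,23,5] [24,7] [18,9,4] [20] [21] [17].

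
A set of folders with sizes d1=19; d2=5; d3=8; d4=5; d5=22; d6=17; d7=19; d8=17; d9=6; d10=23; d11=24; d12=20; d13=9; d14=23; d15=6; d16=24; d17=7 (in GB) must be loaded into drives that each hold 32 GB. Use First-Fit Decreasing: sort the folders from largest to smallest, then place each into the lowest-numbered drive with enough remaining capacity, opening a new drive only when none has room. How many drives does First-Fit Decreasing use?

Sorted descending: 24, 24, 23, 23, 22, 20, 19, 19, 17, 17, 9, 8, 7, 6, 6, 5, 5.
Put 24 GB in drive 1; 8 GB remain.
Put 24 GB in drive 2; 8 GB remain.
Put 23 GB in drive 3; 9 GB remain.
Put 23 GB in drive 4; 9 GB remain.
Put 22 GB in drive 5; 10 GB remain.
Put 20 GB in drive 6; 12 GB remain.
Put 19 GB in drive 7; 13 GB remain.
Put 19 GB in drive 8; 13 GB remain.
Put 17 GB in drive 9; 15 GB remain.
Put 17 GB in drive 10; 15 GB remain.
Put 9 GB in drive 3; 0 GB remain.
Put 8 GB in drive 1; 0 GB remain.
Put 7 GB in drive 2; 1 GB remain.
Put 6 GB in drive 4; 3 GB remain.
Put 6 GB in drive 5; 4 GB remain.
Put 5 GB in drive 6; 7 GB remain.
Put 5 GB in drive 6; 2 GB remain.
Final drives: [24,8] [24,7] [23,9] [23,6] [22,6] [20,5,5] [19] [19] [17] [17].

10 drives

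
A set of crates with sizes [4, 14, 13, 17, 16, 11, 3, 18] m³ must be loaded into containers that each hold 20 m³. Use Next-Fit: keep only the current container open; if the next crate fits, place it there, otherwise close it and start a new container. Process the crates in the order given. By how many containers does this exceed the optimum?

0

Next-Fit: [4,14] [13] [17] [16] [11,3] [18] → 6 containers.
6 crates exceed 10 m³ (half the capacity), and no two of those can share a container, so at least 6 containers are needed.
So 6 is already optimal.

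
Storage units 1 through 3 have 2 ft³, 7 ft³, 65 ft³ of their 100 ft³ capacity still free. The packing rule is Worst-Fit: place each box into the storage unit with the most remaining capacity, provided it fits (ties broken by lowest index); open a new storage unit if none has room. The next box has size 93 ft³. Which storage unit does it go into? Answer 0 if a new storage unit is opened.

No storage unit has ≥ 93 ft³ free, so a new storage unit is opened.

0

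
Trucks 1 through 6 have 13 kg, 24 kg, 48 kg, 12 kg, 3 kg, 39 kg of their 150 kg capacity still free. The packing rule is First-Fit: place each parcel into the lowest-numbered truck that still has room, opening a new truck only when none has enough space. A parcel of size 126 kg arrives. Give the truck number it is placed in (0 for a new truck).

0

No truck has ≥ 126 kg free, so a new truck is opened.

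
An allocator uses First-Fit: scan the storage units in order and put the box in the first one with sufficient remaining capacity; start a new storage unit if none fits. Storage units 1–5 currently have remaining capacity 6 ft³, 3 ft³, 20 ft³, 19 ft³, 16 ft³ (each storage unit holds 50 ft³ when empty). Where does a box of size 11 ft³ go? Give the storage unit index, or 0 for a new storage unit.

Storage units with room: storage unit 3 (20 ft³), storage unit 4 (19 ft³), storage unit 5 (16 ft³).
The first with room is storage unit 3.

3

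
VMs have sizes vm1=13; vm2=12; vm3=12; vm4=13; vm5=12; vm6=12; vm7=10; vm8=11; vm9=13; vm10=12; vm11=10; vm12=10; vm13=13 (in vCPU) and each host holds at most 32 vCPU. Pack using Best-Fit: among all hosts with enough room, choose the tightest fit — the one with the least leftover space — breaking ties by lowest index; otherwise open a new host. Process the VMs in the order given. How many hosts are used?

host 1: place vm1 (13 vCPU), 19 vCPU left
host 1: place vm2 (12 vCPU), 7 vCPU left
host 2: place vm3 (12 vCPU), 20 vCPU left
host 2: place vm4 (13 vCPU), 7 vCPU left
host 3: place vm5 (12 vCPU), 20 vCPU left
host 3: place vm6 (12 vCPU), 8 vCPU left
host 4: place vm7 (10 vCPU), 22 vCPU left
host 4: place vm8 (11 vCPU), 11 vCPU left
host 5: place vm9 (13 vCPU), 19 vCPU left
host 5: place vm10 (12 vCPU), 7 vCPU left
host 4: place vm11 (10 vCPU), 1 vCPU left
host 6: place vm12 (10 vCPU), 22 vCPU left
host 6: place vm13 (13 vCPU), 9 vCPU left

6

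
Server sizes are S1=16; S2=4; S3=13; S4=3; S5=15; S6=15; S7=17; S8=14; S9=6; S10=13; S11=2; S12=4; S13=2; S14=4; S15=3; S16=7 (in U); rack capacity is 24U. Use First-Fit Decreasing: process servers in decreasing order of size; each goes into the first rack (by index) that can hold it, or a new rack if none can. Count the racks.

Sorted descending: 17, 16, 15, 15, 14, 13, 13, 7, 6, 4, 4, 4, 3, 3, 2, 2.
Put 17U in rack 1; 7U remain.
Put 16U in rack 2; 8U remain.
Put 15U in rack 3; 9U remain.
Put 15U in rack 4; 9U remain.
Put 14U in rack 5; 10U remain.
Put 13U in rack 6; 11U remain.
Put 13U in rack 7; 11U remain.
Put 7U in rack 1; 0U remain.
Put 6U in rack 2; 2U remain.
Put 4U in rack 3; 5U remain.
Put 4U in rack 3; 1U remain.
Put 4U in rack 4; 5U remain.
Put 3U in rack 4; 2U remain.
Put 3U in rack 5; 7U remain.
Put 2U in rack 2; 0U remain.
Put 2U in rack 4; 0U remain.
Final racks: [17,7] [16,6,2] [15,4,4] [15,4,3,2] [14,3] [13] [13].

7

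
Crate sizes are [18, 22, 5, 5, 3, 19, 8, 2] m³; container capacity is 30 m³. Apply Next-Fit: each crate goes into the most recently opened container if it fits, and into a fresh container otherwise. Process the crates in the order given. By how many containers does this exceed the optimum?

Next-Fit: [18] [22,5] [5,3,19] [8,2] → 4 containers.
Total size 82 m³; any packing needs at least ⌈82/30⌉ = 3 containers.
An optimal packing achieves that bound: [22,8] [19,5,5] [18,3,2] → 3 containers.
Excess: 4 − 3 = 1.

1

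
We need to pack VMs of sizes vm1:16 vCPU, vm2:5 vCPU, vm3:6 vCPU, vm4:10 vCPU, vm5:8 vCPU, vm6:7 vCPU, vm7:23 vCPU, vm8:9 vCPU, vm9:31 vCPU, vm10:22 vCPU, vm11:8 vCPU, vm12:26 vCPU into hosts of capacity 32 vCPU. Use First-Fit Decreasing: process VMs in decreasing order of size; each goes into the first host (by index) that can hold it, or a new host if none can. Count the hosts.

Sorted descending: 31, 26, 23, 22, 16, 10, 9, 8, 8, 7, 6, 5.
31 vCPU → host 1 (remaining 1 vCPU)
26 vCPU → host 2 (remaining 6 vCPU)
23 vCPU → host 3 (remaining 9 vCPU)
22 vCPU → host 4 (remaining 10 vCPU)
16 vCPU → host 5 (remaining 16 vCPU)
10 vCPU → host 4 (remaining 0 vCPU)
9 vCPU → host 3 (remaining 0 vCPU)
8 vCPU → host 5 (remaining 8 vCPU)
8 vCPU → host 5 (remaining 0 vCPU)
7 vCPU → host 6 (remaining 25 vCPU)
6 vCPU → host 2 (remaining 0 vCPU)
5 vCPU → host 6 (remaining 20 vCPU)

6 hosts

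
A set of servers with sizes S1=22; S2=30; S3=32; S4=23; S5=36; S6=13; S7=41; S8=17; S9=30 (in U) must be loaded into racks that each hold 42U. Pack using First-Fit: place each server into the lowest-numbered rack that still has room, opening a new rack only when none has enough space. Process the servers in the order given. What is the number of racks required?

7

S1 (22U) → rack 1 (remaining 20U)
S2 (30U) → rack 2 (remaining 12U)
S3 (32U) → rack 3 (remaining 10U)
S4 (23U) → rack 4 (remaining 19U)
S5 (36U) → rack 5 (remaining 6U)
S6 (13U) → rack 1 (remaining 7U)
S7 (41U) → rack 6 (remaining 1U)
S8 (17U) → rack 4 (remaining 2U)
S9 (30U) → rack 7 (remaining 12U)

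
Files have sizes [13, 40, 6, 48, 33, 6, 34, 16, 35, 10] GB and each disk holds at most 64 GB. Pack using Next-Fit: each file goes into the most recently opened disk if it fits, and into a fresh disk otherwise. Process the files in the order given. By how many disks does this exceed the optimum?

Next-Fit: [13,40,6] [48] [33,6] [34,16] [35,10] → 5 disks.
5 files exceed 32 GB (half the capacity), and no two of those can share a disk, so at least 5 disks are needed.
So 5 is already optimal.

0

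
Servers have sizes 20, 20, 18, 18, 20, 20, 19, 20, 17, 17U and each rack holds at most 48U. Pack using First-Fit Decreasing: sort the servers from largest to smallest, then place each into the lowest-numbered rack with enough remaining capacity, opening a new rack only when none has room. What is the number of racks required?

Sorted descending: 20, 20, 20, 20, 20, 19, 18, 18, 17, 17.
Put 20U in rack 1; 28U remain.
Put 20U in rack 1; 8U remain.
Put 20U in rack 2; 28U remain.
Put 20U in rack 2; 8U remain.
Put 20U in rack 3; 28U remain.
Put 19U in rack 3; 9U remain.
Put 18U in rack 4; 30U remain.
Put 18U in rack 4; 12U remain.
Put 17U in rack 5; 31U remain.
Put 17U in rack 5; 14U remain.
Final racks: [20,20] [20,20] [20,19] [18,18] [17,17].

5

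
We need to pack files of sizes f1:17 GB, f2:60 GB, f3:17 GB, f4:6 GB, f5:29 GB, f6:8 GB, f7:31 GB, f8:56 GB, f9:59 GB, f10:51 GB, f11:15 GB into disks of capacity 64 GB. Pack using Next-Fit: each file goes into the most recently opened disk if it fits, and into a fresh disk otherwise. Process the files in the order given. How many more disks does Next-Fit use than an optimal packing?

Next-Fit: [17] [60] [17,6,29,8] [31] [56] [59] [51] [15] → 8 disks.
Total size 349 GB; any packing needs at least ⌈349/64⌉ = 6 disks.
An optimal packing achieves that bound: [60] [59] [56,8] [51,6] [31,29] [17,17,15] → 6 disks.
Excess: 8 − 6 = 2.

2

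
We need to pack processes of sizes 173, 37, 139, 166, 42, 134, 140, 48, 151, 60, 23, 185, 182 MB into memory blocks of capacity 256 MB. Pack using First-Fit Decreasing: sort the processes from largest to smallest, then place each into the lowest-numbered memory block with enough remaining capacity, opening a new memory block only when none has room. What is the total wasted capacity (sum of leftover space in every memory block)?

568

Sorted descending: 185, 182, 173, 166, 151, 140, 139, 134, 60, 48, 42, 37, 23.
memory block 1: place 185 MB, 71 MB left
memory block 2: place 182 MB, 74 MB left
memory block 3: place 173 MB, 83 MB left
memory block 4: place 166 MB, 90 MB left
memory block 5: place 151 MB, 105 MB left
memory block 6: place 140 MB, 116 MB left
memory block 7: place 139 MB, 117 MB left
memory block 8: place 134 MB, 122 MB left
memory block 1: place 60 MB, 11 MB left
memory block 2: place 48 MB, 26 MB left
memory block 3: place 42 MB, 41 MB left
memory block 3: place 37 MB, 4 MB left
memory block 2: place 23 MB, 3 MB left
8 memory blocks × 256 MB = 2048 MB; used 1480 MB; unused 568 MB.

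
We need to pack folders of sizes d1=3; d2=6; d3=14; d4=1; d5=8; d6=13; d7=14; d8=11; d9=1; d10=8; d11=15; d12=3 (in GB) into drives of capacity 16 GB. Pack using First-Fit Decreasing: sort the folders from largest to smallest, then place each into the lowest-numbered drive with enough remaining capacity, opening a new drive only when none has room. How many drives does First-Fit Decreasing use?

7 drives

Sorted descending: 15, 14, 14, 13, 11, 8, 8, 6, 3, 3, 1, 1.
drive 1: place 15 GB, 1 GB left
drive 2: place 14 GB, 2 GB left
drive 3: place 14 GB, 2 GB left
drive 4: place 13 GB, 3 GB left
drive 5: place 11 GB, 5 GB left
drive 6: place 8 GB, 8 GB left
drive 6: place 8 GB, 0 GB left
drive 7: place 6 GB, 10 GB left
drive 4: place 3 GB, 0 GB left
drive 5: place 3 GB, 2 GB left
drive 1: place 1 GB, 0 GB left
drive 2: place 1 GB, 1 GB left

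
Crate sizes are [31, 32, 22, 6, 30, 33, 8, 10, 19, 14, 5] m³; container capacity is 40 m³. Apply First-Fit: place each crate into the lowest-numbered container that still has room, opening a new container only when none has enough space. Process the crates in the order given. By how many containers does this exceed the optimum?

First-Fit: [31,6] [32,8] [22,10,5] [30] [33] [19,14] → 6 containers.
Total size 210 m³; any packing needs at least ⌈210/40⌉ = 6 containers.
So 6 is already optimal.

0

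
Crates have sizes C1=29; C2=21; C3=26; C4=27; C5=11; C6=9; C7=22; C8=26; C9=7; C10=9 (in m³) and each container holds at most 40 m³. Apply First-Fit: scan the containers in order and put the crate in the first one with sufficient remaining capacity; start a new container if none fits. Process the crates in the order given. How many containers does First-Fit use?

6 containers

C1 (29 m³) → container 1 (remaining 11 m³)
C2 (21 m³) → container 2 (remaining 19 m³)
C3 (26 m³) → container 3 (remaining 14 m³)
C4 (27 m³) → container 4 (remaining 13 m³)
C5 (11 m³) → container 1 (remaining 0 m³)
C6 (9 m³) → container 2 (remaining 10 m³)
C7 (22 m³) → container 5 (remaining 18 m³)
C8 (26 m³) → container 6 (remaining 14 m³)
C9 (7 m³) → container 2 (remaining 3 m³)
C10 (9 m³) → container 3 (remaining 5 m³)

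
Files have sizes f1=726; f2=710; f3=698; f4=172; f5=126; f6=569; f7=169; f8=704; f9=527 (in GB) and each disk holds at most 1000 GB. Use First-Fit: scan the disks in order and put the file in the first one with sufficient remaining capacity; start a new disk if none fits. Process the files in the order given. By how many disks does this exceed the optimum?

0

First-Fit: [726,172] [710,126] [698,169] [569] [704] [527] → 6 disks.
6 files exceed 500 GB (half the capacity), and no two of those can share a disk, so at least 6 disks are needed.
So 6 is already optimal.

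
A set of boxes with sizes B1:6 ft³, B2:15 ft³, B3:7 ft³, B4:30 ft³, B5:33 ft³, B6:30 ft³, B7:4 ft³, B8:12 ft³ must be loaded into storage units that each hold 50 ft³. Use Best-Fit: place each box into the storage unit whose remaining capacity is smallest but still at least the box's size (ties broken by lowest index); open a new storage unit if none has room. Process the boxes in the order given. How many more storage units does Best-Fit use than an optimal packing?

1

Best-Fit: [6,15,7] [30] [33,4,12] [30] → 4 storage units.
Total size 137 ft³; any packing needs at least ⌈137/50⌉ = 3 storage units.
An optimal packing achieves that bound: [33,15] [30,12,7] [30,6,4] → 3 storage units.
Excess: 4 − 3 = 1.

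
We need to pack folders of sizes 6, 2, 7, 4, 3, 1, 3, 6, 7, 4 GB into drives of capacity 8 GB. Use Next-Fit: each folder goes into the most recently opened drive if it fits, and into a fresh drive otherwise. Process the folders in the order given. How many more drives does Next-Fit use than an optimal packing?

1

Next-Fit: [6,2] [7] [4,3,1] [3] [6] [7] [4] → 7 drives.
Total size 43 GB; any packing needs at least ⌈43/8⌉ = 6 drives.
An optimal packing achieves that bound: [7,1] [7] [6,2] [6] [4,4] [3,3] → 6 drives.
Excess: 7 − 6 = 1.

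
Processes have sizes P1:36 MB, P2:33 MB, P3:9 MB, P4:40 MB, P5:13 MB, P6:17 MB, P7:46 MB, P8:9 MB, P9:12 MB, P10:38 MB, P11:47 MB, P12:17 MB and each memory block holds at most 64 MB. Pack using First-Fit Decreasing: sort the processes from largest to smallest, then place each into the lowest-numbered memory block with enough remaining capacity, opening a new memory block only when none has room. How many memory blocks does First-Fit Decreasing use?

Sorted descending: 47, 46, 40, 38, 36, 33, 17, 17, 13, 12, 9, 9.
Put 47 MB in memory block 1; 17 MB remain.
Put 46 MB in memory block 2; 18 MB remain.
Put 40 MB in memory block 3; 24 MB remain.
Put 38 MB in memory block 4; 26 MB remain.
Put 36 MB in memory block 5; 28 MB remain.
Put 33 MB in memory block 6; 31 MB remain.
Put 17 MB in memory block 1; 0 MB remain.
Put 17 MB in memory block 2; 1 MB remain.
Put 13 MB in memory block 3; 11 MB remain.
Put 12 MB in memory block 4; 14 MB remain.
Put 9 MB in memory block 3; 2 MB remain.
Put 9 MB in memory block 4; 5 MB remain.
Final memory blocks: [47,17] [46,17] [40,13,9] [38,12,9] [36] [33].

6 memory blocks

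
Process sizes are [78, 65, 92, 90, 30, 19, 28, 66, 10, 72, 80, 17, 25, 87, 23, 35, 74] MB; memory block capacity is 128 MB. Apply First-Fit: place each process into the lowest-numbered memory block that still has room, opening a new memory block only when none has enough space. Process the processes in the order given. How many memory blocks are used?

9

78 MB → memory block 1 (remaining 50 MB)
65 MB → memory block 2 (remaining 63 MB)
92 MB → memory block 3 (remaining 36 MB)
90 MB → memory block 4 (remaining 38 MB)
30 MB → memory block 1 (remaining 20 MB)
19 MB → memory block 1 (remaining 1 MB)
28 MB → memory block 2 (remaining 35 MB)
66 MB → memory block 5 (remaining 62 MB)
10 MB → memory block 2 (remaining 25 MB)
72 MB → memory block 6 (remaining 56 MB)
80 MB → memory block 7 (remaining 48 MB)
17 MB → memory block 2 (remaining 8 MB)
25 MB → memory block 3 (remaining 11 MB)
87 MB → memory block 8 (remaining 41 MB)
23 MB → memory block 4 (remaining 15 MB)
35 MB → memory block 5 (remaining 27 MB)
74 MB → memory block 9 (remaining 54 MB)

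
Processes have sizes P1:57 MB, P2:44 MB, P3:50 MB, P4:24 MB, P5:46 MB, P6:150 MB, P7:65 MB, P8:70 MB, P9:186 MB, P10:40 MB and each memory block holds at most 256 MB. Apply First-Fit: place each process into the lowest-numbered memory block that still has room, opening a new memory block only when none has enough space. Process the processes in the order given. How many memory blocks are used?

memory block 1: place P1 (57 MB), 199 MB left
memory block 1: place P2 (44 MB), 155 MB left
memory block 1: place P3 (50 MB), 105 MB left
memory block 1: place P4 (24 MB), 81 MB left
memory block 1: place P5 (46 MB), 35 MB left
memory block 2: place P6 (150 MB), 106 MB left
memory block 2: place P7 (65 MB), 41 MB left
memory block 3: place P8 (70 MB), 186 MB left
memory block 3: place P9 (186 MB), 0 MB left
memory block 2: place P10 (40 MB), 1 MB left
Final memory blocks: [57,44,50,24,46] [150,65,40] [70,186].

3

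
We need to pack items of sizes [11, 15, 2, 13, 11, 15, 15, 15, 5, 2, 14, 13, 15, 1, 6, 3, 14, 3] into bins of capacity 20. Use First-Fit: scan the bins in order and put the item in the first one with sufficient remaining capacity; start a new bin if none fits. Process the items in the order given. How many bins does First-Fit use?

11

11 → bin 1 (remaining 9)
15 → bin 2 (remaining 5)
2 → bin 1 (remaining 7)
13 → bin 3 (remaining 7)
11 → bin 4 (remaining 9)
15 → bin 5 (remaining 5)
15 → bin 6 (remaining 5)
15 → bin 7 (remaining 5)
5 → bin 1 (remaining 2)
2 → bin 1 (remaining 0)
14 → bin 8 (remaining 6)
13 → bin 9 (remaining 7)
15 → bin 10 (remaining 5)
1 → bin 2 (remaining 4)
6 → bin 3 (remaining 1)
3 → bin 2 (remaining 1)
14 → bin 11 (remaining 6)
3 → bin 4 (remaining 6)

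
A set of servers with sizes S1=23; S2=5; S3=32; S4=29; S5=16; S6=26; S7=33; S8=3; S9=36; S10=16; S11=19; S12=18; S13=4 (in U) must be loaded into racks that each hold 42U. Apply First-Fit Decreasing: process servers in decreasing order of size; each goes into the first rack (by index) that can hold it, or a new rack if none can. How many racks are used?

7

Sorted descending: 36, 33, 32, 29, 26, 23, 19, 18, 16, 16, 5, 4, 3.
rack 1: place 36U, 6U left
rack 2: place 33U, 9U left
rack 3: place 32U, 10U left
rack 4: place 29U, 13U left
rack 5: place 26U, 16U left
rack 6: place 23U, 19U left
rack 6: place 19U, 0U left
rack 7: place 18U, 24U left
rack 5: place 16U, 0U left
rack 7: place 16U, 8U left
rack 1: place 5U, 1U left
rack 2: place 4U, 5U left
rack 2: place 3U, 2U left
Final racks: [36,5] [33,4,3] [32] [29] [26,16] [23,19] [18,16].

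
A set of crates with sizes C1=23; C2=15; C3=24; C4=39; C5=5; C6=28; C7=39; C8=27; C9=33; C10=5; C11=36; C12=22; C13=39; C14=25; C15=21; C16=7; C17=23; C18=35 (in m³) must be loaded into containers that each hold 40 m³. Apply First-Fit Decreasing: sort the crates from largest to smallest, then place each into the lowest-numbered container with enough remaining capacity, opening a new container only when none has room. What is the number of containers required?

Sorted descending: 39, 39, 39, 36, 35, 33, 28, 27, 25, 24, 23, 23, 22, 21, 15, 7, 5, 5.
Put 39 m³ in container 1; 1 m³ remain.
Put 39 m³ in container 2; 1 m³ remain.
Put 39 m³ in container 3; 1 m³ remain.
Put 36 m³ in container 4; 4 m³ remain.
Put 35 m³ in container 5; 5 m³ remain.
Put 33 m³ in container 6; 7 m³ remain.
Put 28 m³ in container 7; 12 m³ remain.
Put 27 m³ in container 8; 13 m³ remain.
Put 25 m³ in container 9; 15 m³ remain.
Put 24 m³ in container 10; 16 m³ remain.
Put 23 m³ in container 11; 17 m³ remain.
Put 23 m³ in container 12; 17 m³ remain.
Put 22 m³ in container 13; 18 m³ remain.
Put 21 m³ in container 14; 19 m³ remain.
Put 15 m³ in container 9; 0 m³ remain.
Put 7 m³ in container 6; 0 m³ remain.
Put 5 m³ in container 5; 0 m³ remain.
Put 5 m³ in container 7; 7 m³ remain.

14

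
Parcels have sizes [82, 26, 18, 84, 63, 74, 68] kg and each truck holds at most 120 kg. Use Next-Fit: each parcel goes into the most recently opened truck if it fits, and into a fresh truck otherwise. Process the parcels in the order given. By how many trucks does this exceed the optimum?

0

Next-Fit: [82,26] [18,84] [63] [74] [68] → 5 trucks.
5 parcels exceed 60 kg (half the capacity), and no two of those can share a truck, so at least 5 trucks are needed.
So 5 is already optimal.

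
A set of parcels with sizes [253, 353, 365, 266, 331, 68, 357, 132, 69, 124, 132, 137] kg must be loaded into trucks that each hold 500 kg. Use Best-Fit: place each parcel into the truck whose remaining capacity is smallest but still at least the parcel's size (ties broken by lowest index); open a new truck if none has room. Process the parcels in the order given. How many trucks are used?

253 kg → truck 1 (remaining 247 kg)
353 kg → truck 2 (remaining 147 kg)
365 kg → truck 3 (remaining 135 kg)
266 kg → truck 4 (remaining 234 kg)
331 kg → truck 5 (remaining 169 kg)
68 kg → truck 3 (remaining 67 kg)
357 kg → truck 6 (remaining 143 kg)
132 kg → truck 6 (remaining 11 kg)
69 kg → truck 2 (remaining 78 kg)
124 kg → truck 5 (remaining 45 kg)
132 kg → truck 4 (remaining 102 kg)
137 kg → truck 1 (remaining 110 kg)
Final trucks: [253,137] [353,69] [365,68] [266,132] [331,124] [357,132].

6 trucks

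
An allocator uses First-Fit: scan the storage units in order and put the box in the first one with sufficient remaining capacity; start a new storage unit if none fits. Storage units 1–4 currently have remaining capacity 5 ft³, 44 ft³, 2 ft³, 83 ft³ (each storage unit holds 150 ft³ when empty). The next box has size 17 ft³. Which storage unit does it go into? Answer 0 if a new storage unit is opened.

Storage units with room: storage unit 2 (44 ft³), storage unit 4 (83 ft³).
The first with room is storage unit 2.

2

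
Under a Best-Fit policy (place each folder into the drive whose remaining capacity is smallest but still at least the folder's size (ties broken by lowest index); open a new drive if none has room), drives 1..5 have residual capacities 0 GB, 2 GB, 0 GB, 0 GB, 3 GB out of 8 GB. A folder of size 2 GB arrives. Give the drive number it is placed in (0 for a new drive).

Drives with room: drive 2 (2 GB), drive 5 (3 GB).
Tightest fit is drive 2 with 2 GB free.

2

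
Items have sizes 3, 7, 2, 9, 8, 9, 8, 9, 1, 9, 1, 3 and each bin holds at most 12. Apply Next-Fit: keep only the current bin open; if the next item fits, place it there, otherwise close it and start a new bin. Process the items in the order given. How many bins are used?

Put 3 in bin 1; 9 remain.
Put 7 in bin 1; 2 remain.
Put 2 in bin 1; 0 remain.
Put 9 in bin 2; 3 remain.
Put 8 in bin 3; 4 remain.
Put 9 in bin 4; 3 remain.
Put 8 in bin 5; 4 remain.
Put 9 in bin 6; 3 remain.
Put 1 in bin 6; 2 remain.
Put 9 in bin 7; 3 remain.
Put 1 in bin 7; 2 remain.
Put 3 in bin 8; 9 remain.

8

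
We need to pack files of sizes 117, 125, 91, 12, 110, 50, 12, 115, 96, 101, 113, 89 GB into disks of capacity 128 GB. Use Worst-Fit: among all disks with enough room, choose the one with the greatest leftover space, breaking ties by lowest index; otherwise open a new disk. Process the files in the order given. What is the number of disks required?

Put 117 GB in disk 1; 11 GB remain.
Put 125 GB in disk 2; 3 GB remain.
Put 91 GB in disk 3; 37 GB remain.
Put 12 GB in disk 3; 25 GB remain.
Put 110 GB in disk 4; 18 GB remain.
Put 50 GB in disk 5; 78 GB remain.
Put 12 GB in disk 5; 66 GB remain.
Put 115 GB in disk 6; 13 GB remain.
Put 96 GB in disk 7; 32 GB remain.
Put 101 GB in disk 8; 27 GB remain.
Put 113 GB in disk 9; 15 GB remain.
Put 89 GB in disk 10; 39 GB remain.

10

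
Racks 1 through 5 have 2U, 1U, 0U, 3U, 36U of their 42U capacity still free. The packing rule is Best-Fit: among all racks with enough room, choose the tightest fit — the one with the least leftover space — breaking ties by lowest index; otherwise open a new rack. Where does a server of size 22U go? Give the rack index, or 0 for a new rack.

5

Racks with room: rack 5 (36U).
Tightest fit is rack 5 with 36U free.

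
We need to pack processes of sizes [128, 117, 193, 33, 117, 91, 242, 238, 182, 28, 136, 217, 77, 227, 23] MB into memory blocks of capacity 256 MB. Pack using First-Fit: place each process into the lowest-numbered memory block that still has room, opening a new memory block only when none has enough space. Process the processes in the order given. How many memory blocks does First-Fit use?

9

memory block 1: place 128 MB, 128 MB left
memory block 1: place 117 MB, 11 MB left
memory block 2: place 193 MB, 63 MB left
memory block 2: place 33 MB, 30 MB left
memory block 3: place 117 MB, 139 MB left
memory block 3: place 91 MB, 48 MB left
memory block 4: place 242 MB, 14 MB left
memory block 5: place 238 MB, 18 MB left
memory block 6: place 182 MB, 74 MB left
memory block 2: place 28 MB, 2 MB left
memory block 7: place 136 MB, 120 MB left
memory block 8: place 217 MB, 39 MB left
memory block 7: place 77 MB, 43 MB left
memory block 9: place 227 MB, 29 MB left
memory block 3: place 23 MB, 25 MB left
Final memory blocks: [128,117] [193,33,28] [117,91,23] [242] [238] [182] [136,77] [217] [227].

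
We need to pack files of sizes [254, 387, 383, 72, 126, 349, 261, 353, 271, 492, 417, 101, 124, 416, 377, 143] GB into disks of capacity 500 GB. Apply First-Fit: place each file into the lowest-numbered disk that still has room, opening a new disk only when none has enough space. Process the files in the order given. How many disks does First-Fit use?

254 GB → disk 1 (remaining 246 GB)
387 GB → disk 2 (remaining 113 GB)
383 GB → disk 3 (remaining 117 GB)
72 GB → disk 1 (remaining 174 GB)
126 GB → disk 1 (remaining 48 GB)
349 GB → disk 4 (remaining 151 GB)
261 GB → disk 5 (remaining 239 GB)
353 GB → disk 6 (remaining 147 GB)
271 GB → disk 7 (remaining 229 GB)
492 GB → disk 8 (remaining 8 GB)
417 GB → disk 9 (remaining 83 GB)
101 GB → disk 2 (remaining 12 GB)
124 GB → disk 4 (remaining 27 GB)
416 GB → disk 10 (remaining 84 GB)
377 GB → disk 11 (remaining 123 GB)
143 GB → disk 5 (remaining 96 GB)
Final disks: [254,72,126] [387,101] [383] [349,124] [261,143] [353] [271] [492] [417] [416] [377].

11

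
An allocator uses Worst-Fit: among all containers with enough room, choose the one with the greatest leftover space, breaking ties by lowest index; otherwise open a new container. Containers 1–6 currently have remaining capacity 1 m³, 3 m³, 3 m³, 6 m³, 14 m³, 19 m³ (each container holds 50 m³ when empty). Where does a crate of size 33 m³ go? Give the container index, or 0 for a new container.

No container has ≥ 33 m³ free, so a new container is opened.

0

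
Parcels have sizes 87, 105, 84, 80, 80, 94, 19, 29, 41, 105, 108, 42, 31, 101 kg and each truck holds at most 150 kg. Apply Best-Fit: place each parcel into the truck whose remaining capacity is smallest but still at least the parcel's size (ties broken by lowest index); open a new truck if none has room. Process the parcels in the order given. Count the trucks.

87 kg → truck 1 (remaining 63 kg)
105 kg → truck 2 (remaining 45 kg)
84 kg → truck 3 (remaining 66 kg)
80 kg → truck 4 (remaining 70 kg)
80 kg → truck 5 (remaining 70 kg)
94 kg → truck 6 (remaining 56 kg)
19 kg → truck 2 (remaining 26 kg)
29 kg → truck 6 (remaining 27 kg)
41 kg → truck 1 (remaining 22 kg)
105 kg → truck 7 (remaining 45 kg)
108 kg → truck 8 (remaining 42 kg)
42 kg → truck 8 (remaining 0 kg)
31 kg → truck 7 (remaining 14 kg)
101 kg → truck 9 (remaining 49 kg)
Final trucks: [87,41] [105,19] [84] [80] [80] [94,29] [105,31] [108,42] [101].

9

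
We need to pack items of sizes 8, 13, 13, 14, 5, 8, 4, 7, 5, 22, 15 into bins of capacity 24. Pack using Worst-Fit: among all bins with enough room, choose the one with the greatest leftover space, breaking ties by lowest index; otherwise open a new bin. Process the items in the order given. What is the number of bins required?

6

8 → bin 1 (remaining 16)
13 → bin 1 (remaining 3)
13 → bin 2 (remaining 11)
14 → bin 3 (remaining 10)
5 → bin 2 (remaining 6)
8 → bin 3 (remaining 2)
4 → bin 2 (remaining 2)
7 → bin 4 (remaining 17)
5 → bin 4 (remaining 12)
22 → bin 5 (remaining 2)
15 → bin 6 (remaining 9)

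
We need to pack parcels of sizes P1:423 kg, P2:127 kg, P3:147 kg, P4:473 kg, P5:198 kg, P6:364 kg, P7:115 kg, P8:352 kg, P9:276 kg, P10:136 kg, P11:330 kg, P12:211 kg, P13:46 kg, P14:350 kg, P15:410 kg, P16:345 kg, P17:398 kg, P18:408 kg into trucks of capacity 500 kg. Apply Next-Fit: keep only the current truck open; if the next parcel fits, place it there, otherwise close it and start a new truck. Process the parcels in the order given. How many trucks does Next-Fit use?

14

P1 (423 kg) → truck 1 (remaining 77 kg)
P2 (127 kg) → truck 2 (remaining 373 kg)
P3 (147 kg) → truck 2 (remaining 226 kg)
P4 (473 kg) → truck 3 (remaining 27 kg)
P5 (198 kg) → truck 4 (remaining 302 kg)
P6 (364 kg) → truck 5 (remaining 136 kg)
P7 (115 kg) → truck 5 (remaining 21 kg)
P8 (352 kg) → truck 6 (remaining 148 kg)
P9 (276 kg) → truck 7 (remaining 224 kg)
P10 (136 kg) → truck 7 (remaining 88 kg)
P11 (330 kg) → truck 8 (remaining 170 kg)
P12 (211 kg) → truck 9 (remaining 289 kg)
P13 (46 kg) → truck 9 (remaining 243 kg)
P14 (350 kg) → truck 10 (remaining 150 kg)
P15 (410 kg) → truck 11 (remaining 90 kg)
P16 (345 kg) → truck 12 (remaining 155 kg)
P17 (398 kg) → truck 13 (remaining 102 kg)
P18 (408 kg) → truck 14 (remaining 92 kg)
Final trucks: [423] [127,147] [473] [198] [364,115] [352] [276,136] [330] [211,46] [350] [410] [345] [398] [408].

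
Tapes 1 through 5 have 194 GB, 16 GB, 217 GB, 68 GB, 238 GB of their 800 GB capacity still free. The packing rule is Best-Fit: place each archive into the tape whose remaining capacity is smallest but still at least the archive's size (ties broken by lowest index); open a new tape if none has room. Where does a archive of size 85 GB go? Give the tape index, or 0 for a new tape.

1

Tapes with room: tape 1 (194 GB), tape 3 (217 GB), tape 5 (238 GB).
Tightest fit is tape 1 with 194 GB free.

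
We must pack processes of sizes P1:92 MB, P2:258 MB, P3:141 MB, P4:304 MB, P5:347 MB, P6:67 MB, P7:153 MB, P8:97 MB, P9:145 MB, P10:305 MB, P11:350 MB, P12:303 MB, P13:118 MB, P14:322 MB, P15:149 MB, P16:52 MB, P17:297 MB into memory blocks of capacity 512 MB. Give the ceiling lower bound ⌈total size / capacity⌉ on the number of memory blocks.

Total size = 92 + 258 + 141 + 304 + 347 + 67 + 153 + 97 + 145 + 305 + 350 + 303 + 118 + 322 + 149 + 52 + 297 = 3500 MB.
⌈3500 / 512⌉ = 7.

7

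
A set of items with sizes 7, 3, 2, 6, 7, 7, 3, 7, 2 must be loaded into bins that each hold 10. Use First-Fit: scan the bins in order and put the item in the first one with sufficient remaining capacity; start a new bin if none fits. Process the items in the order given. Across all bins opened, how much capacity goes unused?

bin 1: place 7, 3 left
bin 1: place 3, 0 left
bin 2: place 2, 8 left
bin 2: place 6, 2 left
bin 3: place 7, 3 left
bin 4: place 7, 3 left
bin 3: place 3, 0 left
bin 5: place 7, 3 left
bin 2: place 2, 0 left
5 bins × 10 = 50; used 44; unused 6.

6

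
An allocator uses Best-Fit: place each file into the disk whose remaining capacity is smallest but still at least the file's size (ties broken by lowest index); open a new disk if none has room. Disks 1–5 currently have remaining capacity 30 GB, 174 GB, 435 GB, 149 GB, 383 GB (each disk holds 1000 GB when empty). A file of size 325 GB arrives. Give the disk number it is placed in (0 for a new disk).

Disks with room: disk 3 (435 GB), disk 5 (383 GB).
Tightest fit is disk 5 with 383 GB free.

5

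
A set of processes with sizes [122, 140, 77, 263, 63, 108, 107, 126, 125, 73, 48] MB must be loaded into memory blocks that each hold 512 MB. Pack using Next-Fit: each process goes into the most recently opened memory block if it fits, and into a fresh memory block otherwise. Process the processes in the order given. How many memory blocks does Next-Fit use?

3 memory blocks

Put 122 MB in memory block 1; 390 MB remain.
Put 140 MB in memory block 1; 250 MB remain.
Put 77 MB in memory block 1; 173 MB remain.
Put 263 MB in memory block 2; 249 MB remain.
Put 63 MB in memory block 2; 186 MB remain.
Put 108 MB in memory block 2; 78 MB remain.
Put 107 MB in memory block 3; 405 MB remain.
Put 126 MB in memory block 3; 279 MB remain.
Put 125 MB in memory block 3; 154 MB remain.
Put 73 MB in memory block 3; 81 MB remain.
Put 48 MB in memory block 3; 33 MB remain.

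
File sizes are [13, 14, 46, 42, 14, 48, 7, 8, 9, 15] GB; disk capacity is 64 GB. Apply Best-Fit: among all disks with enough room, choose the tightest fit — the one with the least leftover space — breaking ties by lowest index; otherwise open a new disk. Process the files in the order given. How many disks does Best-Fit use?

4 disks

13 GB → disk 1 (remaining 51 GB)
14 GB → disk 1 (remaining 37 GB)
46 GB → disk 2 (remaining 18 GB)
42 GB → disk 3 (remaining 22 GB)
14 GB → disk 2 (remaining 4 GB)
48 GB → disk 4 (remaining 16 GB)
7 GB → disk 4 (remaining 9 GB)
8 GB → disk 4 (remaining 1 GB)
9 GB → disk 3 (remaining 13 GB)
15 GB → disk 1 (remaining 22 GB)
Final disks: [13,14,15] [46,14] [42,9] [48,7,8].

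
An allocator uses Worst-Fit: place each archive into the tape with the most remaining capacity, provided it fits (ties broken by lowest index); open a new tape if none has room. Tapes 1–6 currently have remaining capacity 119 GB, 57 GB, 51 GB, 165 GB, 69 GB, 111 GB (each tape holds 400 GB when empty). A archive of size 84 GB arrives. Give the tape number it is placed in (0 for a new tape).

4

Tapes with room: tape 1 (119 GB), tape 4 (165 GB), tape 6 (111 GB).
Most room is tape 4 with 165 GB free.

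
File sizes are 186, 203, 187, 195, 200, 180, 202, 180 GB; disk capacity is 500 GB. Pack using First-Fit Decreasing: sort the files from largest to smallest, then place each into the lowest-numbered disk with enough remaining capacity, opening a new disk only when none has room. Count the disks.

Sorted descending: 203, 202, 200, 195, 187, 186, 180, 180.
disk 1: place 203 GB, 297 GB left
disk 1: place 202 GB, 95 GB left
disk 2: place 200 GB, 300 GB left
disk 2: place 195 GB, 105 GB left
disk 3: place 187 GB, 313 GB left
disk 3: place 186 GB, 127 GB left
disk 4: place 180 GB, 320 GB left
disk 4: place 180 GB, 140 GB left
Final disks: [203,202] [200,195] [187,186] [180,180].

4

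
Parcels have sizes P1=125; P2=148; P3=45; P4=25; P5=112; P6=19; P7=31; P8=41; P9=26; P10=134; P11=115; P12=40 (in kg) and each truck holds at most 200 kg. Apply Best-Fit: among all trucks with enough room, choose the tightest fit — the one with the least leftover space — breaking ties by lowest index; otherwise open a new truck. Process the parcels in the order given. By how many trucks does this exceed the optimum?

Best-Fit: [125,25,19,31] [148,45] [112,41,26] [134,40] [115] → 5 trucks.
Total size 861 kg; any packing needs at least ⌈861/200⌉ = 5 trucks.
So 5 is already optimal.

0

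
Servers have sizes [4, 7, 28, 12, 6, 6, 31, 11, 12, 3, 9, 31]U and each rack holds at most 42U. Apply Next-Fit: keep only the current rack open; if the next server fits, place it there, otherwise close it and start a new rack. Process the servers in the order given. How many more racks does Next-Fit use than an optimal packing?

1

Next-Fit: [4,7,28] [12,6,6] [31,11] [12,3,9] [31] → 5 racks.
Total size 160U; any packing needs at least ⌈160/42⌉ = 4 racks.
An optimal packing achieves that bound: [31,11] [31,9] [28,12] [12,7,6,6,4,3] → 4 racks.
Excess: 5 − 4 = 1.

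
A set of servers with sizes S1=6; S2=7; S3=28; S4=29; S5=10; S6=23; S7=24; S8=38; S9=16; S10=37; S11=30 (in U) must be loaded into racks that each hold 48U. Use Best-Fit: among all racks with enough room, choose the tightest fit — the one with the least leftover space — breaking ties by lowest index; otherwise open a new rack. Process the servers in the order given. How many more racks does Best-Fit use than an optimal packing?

Best-Fit: [6,7,28] [29,10] [23,24] [38] [16,30] [37] → 6 racks.
Total size 248U; any packing needs at least ⌈248/48⌉ = 6 racks.
So 6 is already optimal.

0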